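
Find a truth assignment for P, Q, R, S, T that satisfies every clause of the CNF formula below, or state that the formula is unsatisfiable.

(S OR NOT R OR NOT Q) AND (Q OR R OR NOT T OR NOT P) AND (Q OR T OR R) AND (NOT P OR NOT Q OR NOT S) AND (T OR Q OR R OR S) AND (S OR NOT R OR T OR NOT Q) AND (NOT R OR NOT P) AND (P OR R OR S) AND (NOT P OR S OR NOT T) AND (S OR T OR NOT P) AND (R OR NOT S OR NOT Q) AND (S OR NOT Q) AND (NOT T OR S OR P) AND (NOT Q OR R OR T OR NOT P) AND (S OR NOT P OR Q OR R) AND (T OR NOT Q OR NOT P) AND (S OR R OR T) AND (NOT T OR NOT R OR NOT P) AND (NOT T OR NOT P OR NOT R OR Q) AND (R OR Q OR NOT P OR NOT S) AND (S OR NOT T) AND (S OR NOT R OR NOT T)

Case R = true:
The clause (NOT P) is unit, so P = false.
Case S = false:
The clause (NOT Q) is unit, so Q = false.
The clause (NOT T) is unit, so T = false.
This assignment satisfies each clause.

P: false,  Q: false,  R: true,  S: false,  T: false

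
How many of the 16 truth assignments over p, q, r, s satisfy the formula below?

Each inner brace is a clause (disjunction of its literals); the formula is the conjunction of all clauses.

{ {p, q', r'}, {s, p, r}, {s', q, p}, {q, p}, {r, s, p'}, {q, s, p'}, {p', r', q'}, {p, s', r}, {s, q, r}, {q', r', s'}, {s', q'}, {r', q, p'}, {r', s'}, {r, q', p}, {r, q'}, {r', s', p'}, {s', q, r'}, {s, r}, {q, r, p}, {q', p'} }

There are 2^4 = 16 truth assignments over (p, q, r, s).
Check each against the 20 clauses (columns in the order p, q, r, s):
  F F F F  ✗ fails (s + p + r)
  F F F T  ✗ fails (s' + q + p)
  F F T F  ✗ fails (q + p)
  F F T T  ✗ fails (s' + q + p)
  F T F F  ✗ fails (s + p + r)
  F T F T  ✗ fails (p + s' + r)
  F T T F  ✗ fails (p + q' + r')
  F T T T  ✗ fails (p + q' + r')
  T F F F  ✗ fails (r + s + p')
  T F F T  ✓ satisfies all
  T F T F  ✗ fails (q + s + p')
  T F T T  ✗ fails (r' + q + p')
  T T F F  ✗ fails (r + s + p')
  T T F T  ✗ fails (s' + q')
  T T T F  ✗ fails (p' + r' + q')
  T T T T  ✗ fails (p' + r' + q')
1 of the 16 rows is a model.

1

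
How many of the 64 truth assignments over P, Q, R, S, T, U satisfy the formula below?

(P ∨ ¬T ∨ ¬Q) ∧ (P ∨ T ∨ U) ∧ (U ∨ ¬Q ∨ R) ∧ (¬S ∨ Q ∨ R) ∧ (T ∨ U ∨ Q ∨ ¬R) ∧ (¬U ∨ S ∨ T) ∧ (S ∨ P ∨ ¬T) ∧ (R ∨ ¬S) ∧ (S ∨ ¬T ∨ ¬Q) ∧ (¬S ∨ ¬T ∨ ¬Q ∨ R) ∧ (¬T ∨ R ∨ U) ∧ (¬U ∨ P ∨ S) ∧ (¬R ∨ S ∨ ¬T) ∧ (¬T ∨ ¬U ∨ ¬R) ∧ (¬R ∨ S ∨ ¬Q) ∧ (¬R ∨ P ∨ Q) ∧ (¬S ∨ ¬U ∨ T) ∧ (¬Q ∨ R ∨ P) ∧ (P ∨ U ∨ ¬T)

5

There are 2^6 = 64 truth assignments over (P, Q, R, S, T, U).
Split on P. With P = True, the clauses containing P are satisfied and ¬P drops from the rest; 5 of the 2^5 = 32 assignments to the other variables satisfy what remains.
With P = False, by the same count on the reduced clause set, 0 assignments work.
Total: 5 + 0 = 5.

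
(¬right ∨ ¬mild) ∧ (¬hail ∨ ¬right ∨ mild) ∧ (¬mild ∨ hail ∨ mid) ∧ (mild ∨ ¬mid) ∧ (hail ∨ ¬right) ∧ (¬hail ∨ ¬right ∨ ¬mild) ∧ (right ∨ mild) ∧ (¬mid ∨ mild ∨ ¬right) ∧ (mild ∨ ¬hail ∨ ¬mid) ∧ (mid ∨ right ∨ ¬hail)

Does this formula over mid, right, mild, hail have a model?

Yes, satisfiable

Try right = False.
The clause (mild) is unit, so mild = True.
Try hail = True.
The clause (mid) is unit, so mid = True.
All clauses are satisfied.
A satisfying assignment: mid ↦ True, right ↦ False, mild ↦ True, hail ↦ True.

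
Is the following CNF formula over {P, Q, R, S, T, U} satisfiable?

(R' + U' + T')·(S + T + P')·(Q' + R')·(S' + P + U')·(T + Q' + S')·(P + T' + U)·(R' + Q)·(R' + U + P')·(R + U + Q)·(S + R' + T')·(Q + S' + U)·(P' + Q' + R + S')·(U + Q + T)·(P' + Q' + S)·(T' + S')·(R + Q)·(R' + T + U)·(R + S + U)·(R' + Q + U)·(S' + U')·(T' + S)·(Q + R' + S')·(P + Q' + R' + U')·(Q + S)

Yes

Suppose Q = 1.
The clause (R') is unit, so R = 0.
Suppose T = 0.
The clause (S') is unit, so S = 0.
The clause (P') is unit, so P = 0.
The clause (U) is unit, so U = 1.
Every clause now holds.
A satisfying assignment: P ↦ 0,  Q ↦ 1,  R ↦ 0,  S ↦ 0,  T ↦ 0,  U ↦ 1.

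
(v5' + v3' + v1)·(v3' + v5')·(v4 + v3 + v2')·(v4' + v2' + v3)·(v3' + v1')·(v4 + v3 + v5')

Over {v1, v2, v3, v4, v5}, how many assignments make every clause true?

There are 2^5 = 32 truth assignments over (v1, v2, v3, v4, v5).
Split on v3. With v3 = 1, the clauses containing v3 are satisfied and v3' drops from the rest; 4 of the 2^4 = 16 assignments to the other variables satisfy what remains.
With v3 = 0, by the same count on the reduced clause set, 6 assignments work.
Total: 4 + 6 = 10.

10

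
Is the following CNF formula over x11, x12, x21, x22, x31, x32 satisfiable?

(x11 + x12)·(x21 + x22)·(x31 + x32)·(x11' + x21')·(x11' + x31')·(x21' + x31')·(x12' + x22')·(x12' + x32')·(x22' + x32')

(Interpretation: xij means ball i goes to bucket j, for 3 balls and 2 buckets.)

Case x11 = 1:
(x21') alone gives x21 = 0.
(x22) alone gives x22 = 1.
(x31') alone gives x31 = 0.
(x32) alone gives x32 = 1.
That conflicts with the unit clause (x32').
Undo x11 and try x11 = 0.
(x12) alone gives x12 = 1.
(x22') alone gives x22 = 0.
(x21) alone gives x21 = 1.
(x31') alone gives x31 = 0.
(x32) alone gives x32 = 1.
That conflicts with the unit clause (x32').
Both values of x11 lead to a conflict.
No assignment satisfies every clause.

No, unsatisfiable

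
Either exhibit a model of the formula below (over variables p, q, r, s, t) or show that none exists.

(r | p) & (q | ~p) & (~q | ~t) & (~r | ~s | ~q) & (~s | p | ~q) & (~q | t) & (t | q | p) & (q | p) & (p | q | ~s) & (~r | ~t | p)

Case r = 1:
Case q = 1:
From the singleton clause (~t), t = 0.
But (t) is also a unit clause — contradiction.
Backtrack on q: now try q = 0.
From the singleton clause (~p), p = 0.
But (p) is also a unit clause — contradiction.
Either choice for q ends in contradiction.
Backtrack on r: now try r = 0.
From the singleton clause (p), p = 1.
From the singleton clause (q), q = 1.
From the singleton clause (~t), t = 0.
But (t) is also a unit clause — contradiction.
Either choice for r ends in contradiction.

UNSATISFIABLE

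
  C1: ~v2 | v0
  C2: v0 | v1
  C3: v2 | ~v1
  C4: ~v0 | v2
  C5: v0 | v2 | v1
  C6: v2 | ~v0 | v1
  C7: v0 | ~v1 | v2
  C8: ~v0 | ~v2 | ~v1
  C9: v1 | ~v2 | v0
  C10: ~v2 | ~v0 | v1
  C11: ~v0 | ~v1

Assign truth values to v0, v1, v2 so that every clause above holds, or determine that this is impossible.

Try v2 = 0.
The clause (~v1) is unit, so v1 = 0.
The clause (v0) is unit, so v0 = 1.
That conflicts with the unit clause (~v0).
Backtrack on v2: now try v2 = 1.
The clause (v0) is unit, so v0 = 1.
The clause (~v1) is unit, so v1 = 0.
That conflicts with the unit clause (v1).
Both values of v2 lead to a conflict.

UNSATISFIABLE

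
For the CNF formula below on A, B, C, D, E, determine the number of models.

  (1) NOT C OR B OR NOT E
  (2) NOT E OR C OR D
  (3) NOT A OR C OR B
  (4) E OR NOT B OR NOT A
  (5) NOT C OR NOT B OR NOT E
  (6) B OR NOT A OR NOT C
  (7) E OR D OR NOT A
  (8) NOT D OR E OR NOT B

9

There are 2^5 = 32 truth assignments over (A, B, C, D, E).
Split on A. With A = true, the clauses containing A are satisfied and NOT A drops from the rest; 1 of the 2^4 = 16 assignments to the other variables satisfy what remains.
With A = false, by the same count on the reduced clause set, 8 assignments work.
(One model: A=F, B=F, C=F, D=F, E=F.)
Total: 1 + 8 = 9.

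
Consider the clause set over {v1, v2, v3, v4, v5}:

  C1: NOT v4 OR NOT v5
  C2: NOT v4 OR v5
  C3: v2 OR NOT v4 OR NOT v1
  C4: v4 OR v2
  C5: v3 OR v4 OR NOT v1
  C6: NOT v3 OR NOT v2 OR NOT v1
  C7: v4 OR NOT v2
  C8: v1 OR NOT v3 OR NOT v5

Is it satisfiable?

Case v4 = false:
(v2) alone gives v2 = true.
Now (NOT v2) is unsatisfied and unit — conflict.
Backtrack on v4: now try v4 = true.
(NOT v5) alone gives v5 = false.
Now (v5) is unsatisfied and unit — conflict.
Both values of v4 lead to a conflict.
No assignment satisfies every clause.

Unsatisfiable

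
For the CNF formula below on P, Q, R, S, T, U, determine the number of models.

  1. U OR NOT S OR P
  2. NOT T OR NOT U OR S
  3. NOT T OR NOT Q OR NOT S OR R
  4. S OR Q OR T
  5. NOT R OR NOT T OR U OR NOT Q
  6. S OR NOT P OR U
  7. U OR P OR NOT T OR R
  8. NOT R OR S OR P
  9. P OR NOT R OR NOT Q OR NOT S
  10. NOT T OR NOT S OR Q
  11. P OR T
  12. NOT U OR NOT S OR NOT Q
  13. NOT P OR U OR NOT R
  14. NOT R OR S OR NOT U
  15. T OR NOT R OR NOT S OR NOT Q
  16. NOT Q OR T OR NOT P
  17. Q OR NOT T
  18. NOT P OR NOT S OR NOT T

3

There are 2^6 = 64 truth assignments over (P, Q, R, S, T, U).
Split on U. With U = true, the clauses containing U are satisfied and NOT U drops from the rest; 2 of the 2^5 = 32 assignments to the other variables satisfy what remains.
With U = false, by the same count on the reduced clause set, 1 assignment works.
(One model: P=T, Q=F, R=F, S=T, T=F, U=F.)
Total: 2 + 1 = 3.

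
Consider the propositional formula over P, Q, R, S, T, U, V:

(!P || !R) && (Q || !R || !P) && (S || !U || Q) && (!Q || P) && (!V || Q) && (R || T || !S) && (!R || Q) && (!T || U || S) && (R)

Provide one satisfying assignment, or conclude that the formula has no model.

UNSATISFIABLE

Unit clause (R) forces R = true.
Unit clause (!P) forces P = false.
Unit clause (!Q) forces Q = false.
But (Q) is also a unit clause — contradiction.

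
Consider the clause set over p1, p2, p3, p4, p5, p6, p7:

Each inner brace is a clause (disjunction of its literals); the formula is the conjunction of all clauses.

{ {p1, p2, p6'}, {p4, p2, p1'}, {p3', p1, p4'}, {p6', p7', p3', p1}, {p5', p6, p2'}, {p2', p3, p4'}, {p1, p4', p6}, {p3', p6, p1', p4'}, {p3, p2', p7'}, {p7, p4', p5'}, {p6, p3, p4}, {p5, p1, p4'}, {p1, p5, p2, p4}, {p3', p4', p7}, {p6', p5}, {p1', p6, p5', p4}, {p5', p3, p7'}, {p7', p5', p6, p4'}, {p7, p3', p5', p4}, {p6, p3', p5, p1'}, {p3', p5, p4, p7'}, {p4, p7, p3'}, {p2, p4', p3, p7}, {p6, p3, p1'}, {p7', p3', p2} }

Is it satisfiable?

Branch on p6: set p6 = 1.
From the singleton clause (p5), p5 = 1.
Branch on p1: set p1 = 1.
Branch on p4: set p4 = 0.
From the singleton clause (p2), p2 = 1.
Branch on p3: set p3 = 0.
From the singleton clause (p7'), p7 = 0.
All clauses are satisfied.
A satisfying assignment: p1=1, p2=1, p3=0, p4=0, p5=1, p6=1, p7=0.

Satisfiable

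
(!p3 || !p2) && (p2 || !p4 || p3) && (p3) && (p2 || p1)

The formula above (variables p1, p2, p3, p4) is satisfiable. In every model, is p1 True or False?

True

Suppose p1 = false.
The clause (p3) is unit, so p3 = true.
The clause (!p2) is unit, so p2 = false.
That conflicts with the unit clause (p2).
So every satisfying assignment has p1 = True.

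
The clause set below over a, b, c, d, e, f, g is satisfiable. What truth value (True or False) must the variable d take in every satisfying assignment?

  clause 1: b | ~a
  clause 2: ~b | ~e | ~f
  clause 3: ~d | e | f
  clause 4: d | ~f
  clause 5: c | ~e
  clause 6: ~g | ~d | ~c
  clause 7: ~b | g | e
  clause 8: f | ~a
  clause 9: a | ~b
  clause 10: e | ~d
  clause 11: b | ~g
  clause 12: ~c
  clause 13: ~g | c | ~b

Suppose d = 1.
The clause (e) is unit, so e = 1.
The clause (c) is unit, so c = 1.
Now (~c) is unsatisfied and unit — conflict.
So every satisfying assignment has d = False.

False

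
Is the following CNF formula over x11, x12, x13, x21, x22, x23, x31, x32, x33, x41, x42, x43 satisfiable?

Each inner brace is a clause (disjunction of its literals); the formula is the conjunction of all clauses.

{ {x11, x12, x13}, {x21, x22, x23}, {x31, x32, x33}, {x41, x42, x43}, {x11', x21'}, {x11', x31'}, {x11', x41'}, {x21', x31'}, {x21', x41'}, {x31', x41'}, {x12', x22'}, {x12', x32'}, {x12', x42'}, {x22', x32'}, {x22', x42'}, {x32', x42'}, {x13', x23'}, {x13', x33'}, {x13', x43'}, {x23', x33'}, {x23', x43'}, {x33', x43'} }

Case x11 = 0:
Case x12 = 1:
Unit clause (x22') forces x22 = 0.
Unit clause (x32') forces x32 = 0.
Unit clause (x42') forces x42 = 0.
Case x21 = 1:
Unit clause (x31') forces x31 = 0.
Unit clause (x33) forces x33 = 1.
Unit clause (x41') forces x41 = 0.
Unit clause (x43) forces x43 = 1.
That conflicts with the unit clause (x43').
That branch fails; take x21 = 0 instead.
Unit clause (x23) forces x23 = 1.
Unit clause (x13') forces x13 = 0.
Unit clause (x33') forces x33 = 0.
Unit clause (x31) forces x31 = 1.
Unit clause (x41') forces x41 = 0.
Unit clause (x43) forces x43 = 1.
That conflicts with the unit clause (x43').
Either choice for x21 ends in contradiction.
That branch fails; take x12 = 0 instead.
Unit clause (x13) forces x13 = 1.
Unit clause (x23') forces x23 = 0.
Unit clause (x33') forces x33 = 0.
Unit clause (x43') forces x43 = 0.
Case x21 = 1:
Unit clause (x31') forces x31 = 0.
Unit clause (x32) forces x32 = 1.
Unit clause (x41') forces x41 = 0.
Unit clause (x42) forces x42 = 1.
That conflicts with the unit clause (x42').
That branch fails; take x21 = 0 instead.
Unit clause (x22) forces x22 = 1.
Unit clause (x32') forces x32 = 0.
Unit clause (x31) forces x31 = 1.
Unit clause (x41') forces x41 = 0.
Unit clause (x42) forces x42 = 1.
That conflicts with the unit clause (x42').
Either choice for x21 ends in contradiction.
Either choice for x12 ends in contradiction.
That branch fails; take x11 = 1 instead.
Unit clause (x21') forces x21 = 0.
Unit clause (x31') forces x31 = 0.
Unit clause (x41') forces x41 = 0.
Case x22 = 1:
Unit clause (x12') forces x12 = 0.
Unit clause (x32') forces x32 = 0.
Unit clause (x33) forces x33 = 1.
Unit clause (x42') forces x42 = 0.
Unit clause (x43) forces x43 = 1.
That conflicts with the unit clause (x43').
That branch fails; take x22 = 0 instead.
Unit clause (x23) forces x23 = 1.
Unit clause (x13') forces x13 = 0.
Unit clause (x33') forces x33 = 0.
Unit clause (x32) forces x32 = 1.
Unit clause (x12') forces x12 = 0.
Unit clause (x42') forces x42 = 0.
Unit clause (x43) forces x43 = 1.
That conflicts with the unit clause (x43').
Either choice for x22 ends in contradiction.
Either choice for x11 ends in contradiction.
No assignment satisfies every clause.

No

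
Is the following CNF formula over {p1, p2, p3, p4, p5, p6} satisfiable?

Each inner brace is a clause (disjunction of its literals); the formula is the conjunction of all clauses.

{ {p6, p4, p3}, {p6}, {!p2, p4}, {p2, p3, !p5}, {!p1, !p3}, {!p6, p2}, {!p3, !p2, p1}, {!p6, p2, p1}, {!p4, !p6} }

Unsatisfiable

Unit clause (p6) forces p6 = true.
Unit clause (p2) forces p2 = true.
Unit clause (p4) forces p4 = true.
But (!p4) is also a unit clause — contradiction.
No assignment satisfies every clause.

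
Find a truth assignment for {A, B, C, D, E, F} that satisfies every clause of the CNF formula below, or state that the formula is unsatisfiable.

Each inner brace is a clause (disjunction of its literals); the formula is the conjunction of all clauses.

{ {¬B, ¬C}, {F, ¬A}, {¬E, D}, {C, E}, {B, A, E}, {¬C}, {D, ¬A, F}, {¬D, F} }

(¬C) alone gives C = False.
(E) alone gives E = True.
(D) alone gives D = True.
(F) alone gives F = True.
Every clause is now satisfied; A, B are unconstrained.

A ↦ False,  B ↦ True,  C ↦ False,  D ↦ True,  E ↦ True,  F ↦ True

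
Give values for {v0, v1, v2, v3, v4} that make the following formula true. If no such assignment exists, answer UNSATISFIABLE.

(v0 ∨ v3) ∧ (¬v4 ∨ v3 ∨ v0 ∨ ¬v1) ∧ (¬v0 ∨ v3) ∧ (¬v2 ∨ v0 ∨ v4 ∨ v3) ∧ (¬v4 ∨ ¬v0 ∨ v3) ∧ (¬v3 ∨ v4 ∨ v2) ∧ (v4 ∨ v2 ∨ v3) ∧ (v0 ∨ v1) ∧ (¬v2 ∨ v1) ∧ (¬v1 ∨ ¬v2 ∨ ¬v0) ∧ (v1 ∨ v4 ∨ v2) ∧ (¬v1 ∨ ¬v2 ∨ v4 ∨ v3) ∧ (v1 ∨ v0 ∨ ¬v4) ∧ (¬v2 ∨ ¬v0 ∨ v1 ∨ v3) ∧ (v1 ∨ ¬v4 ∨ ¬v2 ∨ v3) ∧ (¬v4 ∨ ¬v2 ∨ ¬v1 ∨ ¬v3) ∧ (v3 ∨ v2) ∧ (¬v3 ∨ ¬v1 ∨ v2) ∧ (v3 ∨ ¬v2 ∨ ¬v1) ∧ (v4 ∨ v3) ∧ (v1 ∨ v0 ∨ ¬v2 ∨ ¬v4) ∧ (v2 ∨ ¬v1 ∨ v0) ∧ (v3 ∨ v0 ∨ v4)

v0: True, v1: False, v2: False, v3: True, v4: True

Branch on v0: set v0 = True.
Unit clause (v3) forces v3 = True.
Branch on v4: set v4 = True.
Branch on v2: set v2 = False.
Unit clause (¬v1) forces v1 = False.
Every clause now holds.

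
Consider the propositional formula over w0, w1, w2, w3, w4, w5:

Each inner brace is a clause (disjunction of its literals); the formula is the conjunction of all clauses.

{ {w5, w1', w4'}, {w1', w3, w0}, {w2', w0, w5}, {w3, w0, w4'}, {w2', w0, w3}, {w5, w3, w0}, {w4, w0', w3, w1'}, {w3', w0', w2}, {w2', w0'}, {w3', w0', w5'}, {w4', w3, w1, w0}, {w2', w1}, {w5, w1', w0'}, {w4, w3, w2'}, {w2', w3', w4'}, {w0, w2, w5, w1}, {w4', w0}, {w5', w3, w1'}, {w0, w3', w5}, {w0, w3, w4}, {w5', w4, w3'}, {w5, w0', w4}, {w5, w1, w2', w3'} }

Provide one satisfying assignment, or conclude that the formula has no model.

w0=1, w1=0, w2=0, w3=0, w4=1, w5=0

Suppose w2 = 0.
Suppose w3 = 0.
Suppose w1 = 0.
Suppose w0 = 1.
Suppose w5 = 0.
Unit clause (w4) forces w4 = 1.
Every clause now holds.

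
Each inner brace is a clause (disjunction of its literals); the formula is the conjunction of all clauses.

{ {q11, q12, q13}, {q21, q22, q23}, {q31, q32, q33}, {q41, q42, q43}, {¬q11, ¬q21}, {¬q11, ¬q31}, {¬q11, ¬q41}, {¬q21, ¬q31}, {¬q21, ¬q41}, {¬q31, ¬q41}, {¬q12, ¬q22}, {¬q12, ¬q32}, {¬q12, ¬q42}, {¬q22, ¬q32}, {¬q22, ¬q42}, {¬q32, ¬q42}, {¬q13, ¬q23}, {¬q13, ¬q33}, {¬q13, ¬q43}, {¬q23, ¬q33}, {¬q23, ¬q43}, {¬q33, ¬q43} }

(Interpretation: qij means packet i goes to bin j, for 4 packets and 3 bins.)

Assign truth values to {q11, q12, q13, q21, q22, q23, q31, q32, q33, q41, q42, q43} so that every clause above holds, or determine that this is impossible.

UNSATISFIABLE

Suppose q11 = False.
Suppose q12 = True.
Unit clause (¬q22) forces q22 = False.
Unit clause (¬q32) forces q32 = False.
Unit clause (¬q42) forces q42 = False.
Suppose q21 = True.
Unit clause (¬q31) forces q31 = False.
Unit clause (q33) forces q33 = True.
Unit clause (¬q41) forces q41 = False.
Unit clause (q43) forces q43 = True.
But (¬q43) is also a unit clause — contradiction.
Undo q21 and try q21 = False.
Unit clause (q23) forces q23 = True.
Unit clause (¬q13) forces q13 = False.
Unit clause (¬q33) forces q33 = False.
Unit clause (q31) forces q31 = True.
Unit clause (¬q41) forces q41 = False.
Unit clause (q43) forces q43 = True.
But (¬q43) is also a unit clause — contradiction.
Either choice for q21 ends in contradiction.
Undo q12 and try q12 = False.
Unit clause (q13) forces q13 = True.
Unit clause (¬q23) forces q23 = False.
Unit clause (¬q33) forces q33 = False.
Unit clause (¬q43) forces q43 = False.
Suppose q21 = True.
Unit clause (¬q31) forces q31 = False.
Unit clause (q32) forces q32 = True.
Unit clause (¬q41) forces q41 = False.
Unit clause (q42) forces q42 = True.
But (¬q42) is also a unit clause — contradiction.
Undo q21 and try q21 = False.
Unit clause (q22) forces q22 = True.
Unit clause (¬q32) forces q32 = False.
Unit clause (q31) forces q31 = True.
Unit clause (¬q41) forces q41 = False.
Unit clause (q42) forces q42 = True.
But (¬q42) is also a unit clause — contradiction.
Either choice for q21 ends in contradiction.
Either choice for q12 ends in contradiction.
Undo q11 and try q11 = True.
Unit clause (¬q21) forces q21 = False.
Unit clause (¬q31) forces q31 = False.
Unit clause (¬q41) forces q41 = False.
Suppose q22 = True.
Unit clause (¬q12) forces q12 = False.
Unit clause (¬q32) forces q32 = False.
Unit clause (q33) forces q33 = True.
Unit clause (¬q42) forces q42 = False.
Unit clause (q43) forces q43 = True.
But (¬q43) is also a unit clause — contradiction.
Undo q22 and try q22 = False.
Unit clause (q23) forces q23 = True.
Unit clause (¬q13) forces q13 = False.
Unit clause (¬q33) forces q33 = False.
Unit clause (q32) forces q32 = True.
Unit clause (¬q12) forces q12 = False.
Unit clause (¬q42) forces q42 = False.
Unit clause (q43) forces q43 = True.
But (¬q43) is also a unit clause — contradiction.
Either choice for q22 ends in contradiction.
Either choice for q11 ends in contradiction.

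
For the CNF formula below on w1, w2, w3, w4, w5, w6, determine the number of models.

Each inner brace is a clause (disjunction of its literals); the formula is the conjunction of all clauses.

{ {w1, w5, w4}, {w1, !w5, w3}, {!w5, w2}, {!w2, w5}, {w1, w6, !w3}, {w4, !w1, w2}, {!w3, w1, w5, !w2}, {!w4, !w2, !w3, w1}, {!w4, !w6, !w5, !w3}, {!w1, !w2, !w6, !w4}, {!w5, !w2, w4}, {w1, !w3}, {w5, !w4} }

There are 2^6 = 64 truth assignments over (w1, w2, w3, w4, w5, w6).
Split on w4. With w4 = true, the clauses containing w4 are satisfied and !w4 drops from the rest; 2 of the 2^5 = 32 assignments to the other variables satisfy what remains.
With w4 = false, by the same count on the reduced clause set, 0 assignments work.
Total: 2 + 0 = 2.

2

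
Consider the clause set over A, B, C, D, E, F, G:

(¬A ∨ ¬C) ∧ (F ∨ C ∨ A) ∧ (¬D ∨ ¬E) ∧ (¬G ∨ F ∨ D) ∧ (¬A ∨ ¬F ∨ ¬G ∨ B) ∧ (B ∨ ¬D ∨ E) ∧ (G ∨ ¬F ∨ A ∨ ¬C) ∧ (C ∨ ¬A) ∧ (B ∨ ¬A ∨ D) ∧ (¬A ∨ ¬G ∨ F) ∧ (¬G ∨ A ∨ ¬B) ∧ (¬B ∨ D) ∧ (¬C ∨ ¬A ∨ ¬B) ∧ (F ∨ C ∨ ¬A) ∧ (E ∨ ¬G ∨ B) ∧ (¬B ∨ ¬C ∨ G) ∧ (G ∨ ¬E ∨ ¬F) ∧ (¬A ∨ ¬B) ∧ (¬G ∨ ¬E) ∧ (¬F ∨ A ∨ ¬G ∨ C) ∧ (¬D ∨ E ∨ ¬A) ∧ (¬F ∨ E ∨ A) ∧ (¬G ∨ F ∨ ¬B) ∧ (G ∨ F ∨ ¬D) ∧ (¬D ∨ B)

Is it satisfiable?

Yes, satisfiable

Suppose A = False.
Suppose F = False.
The clause (C) is unit, so C = True.
Suppose D = False.
The clause (¬G) is unit, so G = False.
The clause (¬B) is unit, so B = False.
Every clause is now satisfied; E is unconstrained.
A satisfying assignment: A=False,  B=False,  C=True,  D=False,  E=False,  F=False,  G=False.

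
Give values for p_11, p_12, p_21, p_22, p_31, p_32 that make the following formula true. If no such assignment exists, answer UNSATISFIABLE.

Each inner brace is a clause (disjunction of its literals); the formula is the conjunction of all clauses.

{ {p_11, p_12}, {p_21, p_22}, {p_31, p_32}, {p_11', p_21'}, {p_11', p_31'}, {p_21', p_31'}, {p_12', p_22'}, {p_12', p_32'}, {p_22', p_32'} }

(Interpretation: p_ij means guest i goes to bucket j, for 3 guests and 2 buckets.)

Suppose p_11 = 1.
From the singleton clause (p_21'), p_21 = 0.
From the singleton clause (p_22), p_22 = 1.
From the singleton clause (p_31'), p_31 = 0.
From the singleton clause (p_32), p_32 = 1.
Now (p_32') is unsatisfied and unit — conflict.
Undo p_11 and try p_11 = 0.
From the singleton clause (p_12), p_12 = 1.
From the singleton clause (p_22'), p_22 = 0.
From the singleton clause (p_21), p_21 = 1.
From the singleton clause (p_31'), p_31 = 0.
From the singleton clause (p_32), p_32 = 1.
Now (p_32') is unsatisfied and unit — conflict.
Either choice for p_11 ends in contradiction.

UNSATISFIABLE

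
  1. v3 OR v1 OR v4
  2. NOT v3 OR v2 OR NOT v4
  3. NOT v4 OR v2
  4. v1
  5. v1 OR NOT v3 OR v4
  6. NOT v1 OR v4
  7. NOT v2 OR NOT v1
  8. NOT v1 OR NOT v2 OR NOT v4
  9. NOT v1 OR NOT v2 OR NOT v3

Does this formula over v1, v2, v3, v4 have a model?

Unit clause (v1) forces v1 = true.
Unit clause (v4) forces v4 = true.
Unit clause (v2) forces v2 = true.
But (NOT v2) is also a unit clause — contradiction.
No assignment satisfies every clause.

No, unsatisfiable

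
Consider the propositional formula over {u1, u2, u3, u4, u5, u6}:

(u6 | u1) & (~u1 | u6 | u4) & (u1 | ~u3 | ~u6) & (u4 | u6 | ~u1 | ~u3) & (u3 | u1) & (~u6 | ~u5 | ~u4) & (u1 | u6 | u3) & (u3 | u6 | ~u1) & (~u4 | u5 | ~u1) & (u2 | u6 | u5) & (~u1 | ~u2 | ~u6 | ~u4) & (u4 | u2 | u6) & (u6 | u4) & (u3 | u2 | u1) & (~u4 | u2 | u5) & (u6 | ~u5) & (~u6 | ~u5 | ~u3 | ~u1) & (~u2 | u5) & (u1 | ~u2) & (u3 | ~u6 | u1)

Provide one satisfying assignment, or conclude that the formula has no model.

Suppose u6 = 1.
Suppose u1 = 1.
Suppose u5 = 0.
The clause (~u4) is unit, so u4 = 0.
The clause (~u2) is unit, so u2 = 0.
All clauses hold; u3 can take either value.

u1=1; u2=0; u3=1; u4=0; u5=0; u6=1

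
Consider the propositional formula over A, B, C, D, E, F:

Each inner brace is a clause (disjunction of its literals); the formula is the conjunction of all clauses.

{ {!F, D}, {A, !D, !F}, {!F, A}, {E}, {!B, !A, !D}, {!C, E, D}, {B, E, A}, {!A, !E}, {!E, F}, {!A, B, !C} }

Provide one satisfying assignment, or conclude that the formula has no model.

From the singleton clause (E), E = true.
From the singleton clause (!A), A = false.
From the singleton clause (!F), F = false.
But (F) is also a unit clause — contradiction.

UNSATISFIABLE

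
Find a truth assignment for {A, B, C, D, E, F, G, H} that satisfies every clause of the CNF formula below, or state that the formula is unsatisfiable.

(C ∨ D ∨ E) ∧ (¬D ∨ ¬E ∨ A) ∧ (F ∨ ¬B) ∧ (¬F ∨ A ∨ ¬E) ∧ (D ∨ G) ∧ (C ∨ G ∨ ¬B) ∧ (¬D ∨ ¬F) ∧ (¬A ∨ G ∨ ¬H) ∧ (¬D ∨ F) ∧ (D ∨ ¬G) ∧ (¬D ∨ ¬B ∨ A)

UNSATISFIABLE

Branch on F: set F = True.
From the singleton clause (¬D), D = False.
From the singleton clause (G), G = True.
That conflicts with the unit clause (¬G).
Backtrack on F: now try F = False.
From the singleton clause (¬B), B = False.
From the singleton clause (¬D), D = False.
From the singleton clause (G), G = True.
That conflicts with the unit clause (¬G).
Neither F = True nor F = False works.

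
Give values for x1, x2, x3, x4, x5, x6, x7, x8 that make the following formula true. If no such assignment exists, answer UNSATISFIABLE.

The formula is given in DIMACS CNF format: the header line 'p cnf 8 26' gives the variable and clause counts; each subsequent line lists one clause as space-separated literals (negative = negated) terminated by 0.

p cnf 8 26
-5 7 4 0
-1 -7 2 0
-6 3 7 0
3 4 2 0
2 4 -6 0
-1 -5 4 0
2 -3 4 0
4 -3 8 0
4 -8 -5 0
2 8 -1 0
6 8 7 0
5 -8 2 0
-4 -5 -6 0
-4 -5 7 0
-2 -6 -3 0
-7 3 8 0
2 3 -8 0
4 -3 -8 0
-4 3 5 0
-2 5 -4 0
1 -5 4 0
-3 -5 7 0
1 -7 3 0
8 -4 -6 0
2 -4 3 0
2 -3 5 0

x1 ↦ True, x2 ↦ True, x3 ↦ False, x4 ↦ False, x5 ↦ False, x6 ↦ False, x7 ↦ False, x8 ↦ True

Case x5 = False:
Case x8 = True:
The clause (x2) is unit, so x2 = True.
The clause (¬x4) is unit, so x4 = False.
The clause (¬x3) is unit, so x3 = False.
Case x6 = False:
Case x1 = True:
All clauses hold; x7 can take either value.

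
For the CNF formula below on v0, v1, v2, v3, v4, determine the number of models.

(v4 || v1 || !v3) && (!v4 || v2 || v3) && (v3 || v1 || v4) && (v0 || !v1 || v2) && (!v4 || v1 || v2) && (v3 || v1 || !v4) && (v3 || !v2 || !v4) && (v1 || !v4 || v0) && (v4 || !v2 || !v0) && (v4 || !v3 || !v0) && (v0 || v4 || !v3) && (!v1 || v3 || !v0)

5

There are 2^5 = 32 truth assignments over (v0, v1, v2, v3, v4).
Split on v0. With v0 = true, the clauses containing v0 are satisfied and !v0 drops from the rest; 3 of the 2^4 = 16 assignments to the other variables satisfy what remains.
With v0 = false, by the same count on the reduced clause set, 2 assignments work.
Total: 3 + 2 = 5.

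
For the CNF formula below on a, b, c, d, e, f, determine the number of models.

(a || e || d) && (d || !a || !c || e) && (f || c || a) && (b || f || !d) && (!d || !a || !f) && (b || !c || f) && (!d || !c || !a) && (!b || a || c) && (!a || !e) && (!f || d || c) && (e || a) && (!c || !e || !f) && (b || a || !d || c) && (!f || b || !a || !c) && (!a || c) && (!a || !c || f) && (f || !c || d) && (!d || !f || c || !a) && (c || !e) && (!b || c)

There are 2^6 = 64 truth assignments over (a, b, c, d, e, f).
Split on a. With a = true, the clauses containing a are satisfied and !a drops from the rest; 0 of the 2^5 = 32 assignments to the other variables satisfy what remains.
With a = false, by the same count on the reduced clause set, 1 assignment works.
Total: 0 + 1 = 1.

1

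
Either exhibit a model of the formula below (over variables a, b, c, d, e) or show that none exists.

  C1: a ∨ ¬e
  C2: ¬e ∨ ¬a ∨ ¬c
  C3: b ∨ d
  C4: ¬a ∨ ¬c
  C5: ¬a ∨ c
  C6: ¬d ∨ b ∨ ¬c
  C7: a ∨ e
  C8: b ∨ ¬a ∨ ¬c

Case a = True:
From the singleton clause (¬c), c = False.
That conflicts with the unit clause (c).
That branch fails; take a = False instead.
From the singleton clause (¬e), e = False.
That conflicts with the unit clause (e).
Neither a = True nor a = False works.

UNSATISFIABLE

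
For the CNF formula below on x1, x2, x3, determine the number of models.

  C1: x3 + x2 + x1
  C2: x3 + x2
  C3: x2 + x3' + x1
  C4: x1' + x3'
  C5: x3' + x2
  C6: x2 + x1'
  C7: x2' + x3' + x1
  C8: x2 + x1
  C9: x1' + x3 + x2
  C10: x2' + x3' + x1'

2

There are 2^3 = 8 truth assignments over (x1, x2, x3).
Check each against the 10 clauses (columns in the order x1, x2, x3):
  F F F  ✗ fails (x3 + x2 + x1)
  F F T  ✗ fails (x2 + x3' + x1)
  F T F  ✓ satisfies all
  F T T  ✗ fails (x2' + x3' + x1)
  T F F  ✗ fails (x3 + x2)
  T F T  ✗ fails (x1' + x3')
  T T F  ✓ satisfies all
  T T T  ✗ fails (x1' + x3')
2 of the 8 rows are models.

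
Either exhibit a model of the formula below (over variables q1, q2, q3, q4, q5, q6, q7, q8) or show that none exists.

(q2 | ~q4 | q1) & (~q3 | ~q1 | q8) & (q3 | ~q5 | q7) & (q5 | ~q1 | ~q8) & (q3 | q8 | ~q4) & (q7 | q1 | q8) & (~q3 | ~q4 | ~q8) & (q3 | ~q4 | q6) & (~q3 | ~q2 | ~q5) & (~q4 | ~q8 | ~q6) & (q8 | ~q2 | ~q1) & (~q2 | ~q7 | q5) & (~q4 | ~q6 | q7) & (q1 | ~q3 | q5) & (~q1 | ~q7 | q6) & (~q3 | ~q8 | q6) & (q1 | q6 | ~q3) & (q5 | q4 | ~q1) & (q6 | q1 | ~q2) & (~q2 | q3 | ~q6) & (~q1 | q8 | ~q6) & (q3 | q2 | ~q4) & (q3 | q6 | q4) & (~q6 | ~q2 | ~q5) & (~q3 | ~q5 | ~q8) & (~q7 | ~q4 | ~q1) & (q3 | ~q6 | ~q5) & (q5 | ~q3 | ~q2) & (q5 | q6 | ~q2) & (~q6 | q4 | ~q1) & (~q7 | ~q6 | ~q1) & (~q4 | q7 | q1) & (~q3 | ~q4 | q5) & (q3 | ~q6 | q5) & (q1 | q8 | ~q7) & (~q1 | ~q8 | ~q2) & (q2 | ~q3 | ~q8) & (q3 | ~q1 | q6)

UNSATISFIABLE

Case q2 = 1:
Case q3 = 0:
Unit clause (~q6) forces q6 = 0.
Unit clause (~q4) forces q4 = 0.
But (q4) is also a unit clause — contradiction.
So q3 must be the other value — set q3 = 1.
Unit clause (~q5) forces q5 = 0.
But (q5) is also a unit clause — contradiction.
Both values of q3 lead to a conflict.
So q2 must be the other value — set q2 = 0.
Case q4 = 0:
Case q5 = 1:
Case q3 = 1:
Unit clause (~q8) forces q8 = 0.
Unit clause (~q1) forces q1 = 0.
Unit clause (q7) forces q7 = 1.
But (~q7) is also a unit clause — contradiction.
So q3 must be the other value — set q3 = 0.
Unit clause (q7) forces q7 = 1.
Unit clause (q6) forces q6 = 1.
But (~q6) is also a unit clause — contradiction.
Both values of q3 lead to a conflict.
So q5 must be the other value — set q5 = 0.
Unit clause (~q1) forces q1 = 0.
Unit clause (~q3) forces q3 = 0.
Unit clause (q6) forces q6 = 1.
But (~q6) is also a unit clause — contradiction.
Both values of q5 lead to a conflict.
So q4 must be the other value — set q4 = 1.
Unit clause (q1) forces q1 = 1.
Unit clause (q3) forces q3 = 1.
Unit clause (q8) forces q8 = 1.
But (~q8) is also a unit clause — contradiction.
Both values of q4 lead to a conflict.
Both values of q2 lead to a conflict.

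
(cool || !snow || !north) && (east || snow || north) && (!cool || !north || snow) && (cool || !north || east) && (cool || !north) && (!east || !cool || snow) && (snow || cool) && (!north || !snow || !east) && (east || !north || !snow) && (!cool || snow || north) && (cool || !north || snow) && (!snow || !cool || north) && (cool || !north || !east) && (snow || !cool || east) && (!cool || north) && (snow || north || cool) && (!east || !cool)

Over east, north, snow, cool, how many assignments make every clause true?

There are 2^4 = 16 truth assignments over (east, north, snow, cool).
Split on snow. With snow = true, the clauses containing snow are satisfied and !snow drops from the rest; 2 of the 2^3 = 8 assignments to the other variables satisfy what remains.
With snow = false, by the same count on the reduced clause set, 0 assignments work.
(One model: east=F, north=F, snow=T, cool=F.)
Total: 2 + 0 = 2.

2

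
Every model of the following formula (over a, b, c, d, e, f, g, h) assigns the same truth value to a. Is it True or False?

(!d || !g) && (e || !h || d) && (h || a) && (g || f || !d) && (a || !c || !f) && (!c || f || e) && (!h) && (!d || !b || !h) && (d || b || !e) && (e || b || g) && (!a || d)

Suppose a = false.
The clause (h) is unit, so h = true.
That conflicts with the unit clause (!h).
So every satisfying assignment has a = True.

True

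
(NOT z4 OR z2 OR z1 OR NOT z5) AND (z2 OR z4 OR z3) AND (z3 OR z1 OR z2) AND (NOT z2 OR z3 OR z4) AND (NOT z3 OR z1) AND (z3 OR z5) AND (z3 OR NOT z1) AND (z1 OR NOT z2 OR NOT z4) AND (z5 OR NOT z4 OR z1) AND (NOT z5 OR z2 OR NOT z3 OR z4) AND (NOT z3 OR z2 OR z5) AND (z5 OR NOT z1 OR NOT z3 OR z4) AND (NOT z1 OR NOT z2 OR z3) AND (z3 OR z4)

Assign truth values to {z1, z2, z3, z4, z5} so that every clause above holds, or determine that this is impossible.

Case z3 = true:
(z1) alone gives z1 = true.
Case z2 = true:
Case z5 = false:
(z4) alone gives z4 = true.
This assignment satisfies each clause.

z1 ↦ true, z2 ↦ true, z3 ↦ true, z4 ↦ true, z5 ↦ false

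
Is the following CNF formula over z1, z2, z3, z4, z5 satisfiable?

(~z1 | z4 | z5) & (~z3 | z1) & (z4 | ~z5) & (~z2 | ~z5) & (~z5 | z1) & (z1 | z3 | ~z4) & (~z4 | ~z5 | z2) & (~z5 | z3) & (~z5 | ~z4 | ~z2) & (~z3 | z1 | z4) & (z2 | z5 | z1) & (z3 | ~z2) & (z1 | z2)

Yes, satisfiable

Try z3 = 0.
The clause (~z5) is unit, so z5 = 0.
The clause (~z2) is unit, so z2 = 0.
The clause (z1) is unit, so z1 = 1.
The clause (z4) is unit, so z4 = 1.
All clauses are satisfied.
A satisfying assignment: z1=1; z2=0; z3=0; z4=1; z5=0.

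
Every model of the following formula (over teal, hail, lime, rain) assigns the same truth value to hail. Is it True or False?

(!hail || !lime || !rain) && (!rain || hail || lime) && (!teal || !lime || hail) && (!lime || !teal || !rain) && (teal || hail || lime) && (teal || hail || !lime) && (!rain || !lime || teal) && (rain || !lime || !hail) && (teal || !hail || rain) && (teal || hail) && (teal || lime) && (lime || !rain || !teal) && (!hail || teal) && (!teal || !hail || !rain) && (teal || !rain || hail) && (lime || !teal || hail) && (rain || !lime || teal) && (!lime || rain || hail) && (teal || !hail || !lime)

Suppose hail = false.
(teal) alone gives teal = true.
(!lime) alone gives lime = false.
Now (lime) is unsatisfied and unit — conflict.
So every satisfying assignment has hail = True.

True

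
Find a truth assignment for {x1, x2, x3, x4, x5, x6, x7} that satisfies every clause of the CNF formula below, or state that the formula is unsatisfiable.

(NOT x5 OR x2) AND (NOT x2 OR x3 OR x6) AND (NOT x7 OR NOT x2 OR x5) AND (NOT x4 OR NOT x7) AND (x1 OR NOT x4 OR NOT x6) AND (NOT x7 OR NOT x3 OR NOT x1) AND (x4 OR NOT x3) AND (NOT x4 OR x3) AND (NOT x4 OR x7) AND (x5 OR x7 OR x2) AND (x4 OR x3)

Try x5 = false.
Try x7 = false.
Unit clause (NOT x4) forces x4 = false.
Unit clause (NOT x3) forces x3 = false.
That conflicts with the unit clause (x3).
That branch fails; take x7 = true instead.
Unit clause (NOT x2) forces x2 = false.
Unit clause (NOT x4) forces x4 = false.
Unit clause (NOT x3) forces x3 = false.
That conflicts with the unit clause (x3).
Both values of x7 lead to a conflict.
That branch fails; take x5 = true instead.
Unit clause (x2) forces x2 = true.
Try x3 = true.
Unit clause (x4) forces x4 = true.
Unit clause (NOT x7) forces x7 = false.
That conflicts with the unit clause (x7).
That branch fails; take x3 = false instead.
Unit clause (x6) forces x6 = true.
Unit clause (NOT x4) forces x4 = false.
That conflicts with the unit clause (x4).
Both values of x3 lead to a conflict.
Both values of x5 lead to a conflict.

UNSATISFIABLE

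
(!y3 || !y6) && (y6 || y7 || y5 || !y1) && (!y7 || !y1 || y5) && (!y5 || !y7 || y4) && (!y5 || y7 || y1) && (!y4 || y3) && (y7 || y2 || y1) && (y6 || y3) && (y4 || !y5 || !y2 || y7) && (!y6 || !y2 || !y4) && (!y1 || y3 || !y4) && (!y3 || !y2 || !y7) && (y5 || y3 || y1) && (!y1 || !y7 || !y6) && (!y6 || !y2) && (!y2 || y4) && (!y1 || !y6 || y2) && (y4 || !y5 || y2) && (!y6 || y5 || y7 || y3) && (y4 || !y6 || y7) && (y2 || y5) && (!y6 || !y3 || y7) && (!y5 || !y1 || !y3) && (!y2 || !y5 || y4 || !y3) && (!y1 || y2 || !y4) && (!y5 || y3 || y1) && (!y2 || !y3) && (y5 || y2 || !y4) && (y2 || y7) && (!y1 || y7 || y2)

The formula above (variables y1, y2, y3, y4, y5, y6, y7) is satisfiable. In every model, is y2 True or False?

False

Suppose y2 = true.
The clause (!y6) is unit, so y6 = false.
The clause (y3) is unit, so y3 = true.
Now (!y3) is unsatisfied and unit — conflict.
So every satisfying assignment has y2 = False.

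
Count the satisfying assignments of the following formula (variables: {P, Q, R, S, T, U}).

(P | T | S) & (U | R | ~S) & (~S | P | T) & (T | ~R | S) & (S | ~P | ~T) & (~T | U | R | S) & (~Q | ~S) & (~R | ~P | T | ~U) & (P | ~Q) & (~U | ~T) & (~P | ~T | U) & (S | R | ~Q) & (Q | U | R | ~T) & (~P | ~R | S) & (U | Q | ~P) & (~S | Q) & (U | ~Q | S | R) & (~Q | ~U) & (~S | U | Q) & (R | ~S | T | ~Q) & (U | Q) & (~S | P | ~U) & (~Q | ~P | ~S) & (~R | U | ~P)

1

There are 2^6 = 64 truth assignments over (P, Q, R, S, T, U).
Split on P. With P = 1, the clauses containing P are satisfied and ~P drops from the rest; 1 of the 2^5 = 32 assignments to the other variables satisfy what remains.
With P = 0, by the same count on the reduced clause set, 0 assignments work.
(One model: P=T, Q=F, R=F, S=F, T=F, U=T.)
Total: 1 + 0 = 1.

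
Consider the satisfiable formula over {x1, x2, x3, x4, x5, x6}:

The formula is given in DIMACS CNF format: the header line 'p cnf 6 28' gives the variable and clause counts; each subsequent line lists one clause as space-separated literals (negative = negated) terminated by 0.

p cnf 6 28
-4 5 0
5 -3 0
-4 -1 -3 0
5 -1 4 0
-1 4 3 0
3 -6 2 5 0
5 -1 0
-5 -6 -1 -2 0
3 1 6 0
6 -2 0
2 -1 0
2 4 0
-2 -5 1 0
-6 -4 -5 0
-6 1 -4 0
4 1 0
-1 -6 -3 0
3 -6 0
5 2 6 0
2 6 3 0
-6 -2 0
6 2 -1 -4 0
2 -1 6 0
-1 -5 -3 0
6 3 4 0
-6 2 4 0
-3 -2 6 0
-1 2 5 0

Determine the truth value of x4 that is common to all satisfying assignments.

Suppose x4 = False.
From the singleton clause (x2), x2 = True.
From the singleton clause (x6), x6 = True.
That conflicts with the unit clause (¬x6).
So every satisfying assignment has x4 = True.

True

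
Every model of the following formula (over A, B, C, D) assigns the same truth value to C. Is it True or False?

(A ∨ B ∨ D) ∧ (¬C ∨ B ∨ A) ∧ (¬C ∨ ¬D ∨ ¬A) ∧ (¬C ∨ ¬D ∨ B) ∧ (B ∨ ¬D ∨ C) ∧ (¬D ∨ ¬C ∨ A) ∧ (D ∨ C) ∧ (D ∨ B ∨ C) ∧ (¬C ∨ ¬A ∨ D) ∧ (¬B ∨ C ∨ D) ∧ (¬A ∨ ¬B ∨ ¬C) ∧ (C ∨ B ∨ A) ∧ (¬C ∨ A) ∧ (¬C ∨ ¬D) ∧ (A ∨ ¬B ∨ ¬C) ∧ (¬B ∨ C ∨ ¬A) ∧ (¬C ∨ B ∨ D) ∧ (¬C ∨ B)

False

Suppose C = True.
(A) alone gives A = True.
(¬D) alone gives D = False.
Now (D) is unsatisfied and unit — conflict.
So every satisfying assignment has C = False.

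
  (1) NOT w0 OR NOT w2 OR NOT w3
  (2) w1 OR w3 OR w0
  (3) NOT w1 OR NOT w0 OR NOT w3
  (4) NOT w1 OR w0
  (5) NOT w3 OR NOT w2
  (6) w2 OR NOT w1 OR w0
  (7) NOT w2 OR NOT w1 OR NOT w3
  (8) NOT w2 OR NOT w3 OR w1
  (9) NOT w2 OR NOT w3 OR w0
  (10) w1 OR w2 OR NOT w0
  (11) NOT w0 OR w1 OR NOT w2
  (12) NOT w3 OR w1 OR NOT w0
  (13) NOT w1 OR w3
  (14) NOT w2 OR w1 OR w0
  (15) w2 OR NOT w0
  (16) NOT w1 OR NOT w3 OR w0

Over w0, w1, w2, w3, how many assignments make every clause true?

There are 2^4 = 16 truth assignments over (w0, w1, w2, w3).
Split on w3. With w3 = true, the clauses containing w3 are satisfied and NOT w3 drops from the rest; 1 of the 2^3 = 8 assignments to the other variables satisfy what remains.
With w3 = false, by the same count on the reduced clause set, 0 assignments work.
Total: 1 + 0 = 1.

1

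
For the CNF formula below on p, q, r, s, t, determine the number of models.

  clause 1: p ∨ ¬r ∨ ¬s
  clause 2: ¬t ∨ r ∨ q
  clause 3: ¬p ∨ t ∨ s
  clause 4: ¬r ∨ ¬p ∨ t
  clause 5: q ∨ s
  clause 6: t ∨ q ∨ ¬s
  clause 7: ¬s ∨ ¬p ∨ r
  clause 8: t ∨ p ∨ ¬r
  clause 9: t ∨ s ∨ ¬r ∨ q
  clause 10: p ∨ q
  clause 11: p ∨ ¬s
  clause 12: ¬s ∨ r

7

There are 2^5 = 32 truth assignments over (p, q, r, s, t).
Split on q. With q = True, the clauses containing q are satisfied and ¬q drops from the rest; 6 of the 2^4 = 16 assignments to the other variables satisfy what remains.
With q = False, by the same count on the reduced clause set, 1 assignment works.
Total: 6 + 1 = 7.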